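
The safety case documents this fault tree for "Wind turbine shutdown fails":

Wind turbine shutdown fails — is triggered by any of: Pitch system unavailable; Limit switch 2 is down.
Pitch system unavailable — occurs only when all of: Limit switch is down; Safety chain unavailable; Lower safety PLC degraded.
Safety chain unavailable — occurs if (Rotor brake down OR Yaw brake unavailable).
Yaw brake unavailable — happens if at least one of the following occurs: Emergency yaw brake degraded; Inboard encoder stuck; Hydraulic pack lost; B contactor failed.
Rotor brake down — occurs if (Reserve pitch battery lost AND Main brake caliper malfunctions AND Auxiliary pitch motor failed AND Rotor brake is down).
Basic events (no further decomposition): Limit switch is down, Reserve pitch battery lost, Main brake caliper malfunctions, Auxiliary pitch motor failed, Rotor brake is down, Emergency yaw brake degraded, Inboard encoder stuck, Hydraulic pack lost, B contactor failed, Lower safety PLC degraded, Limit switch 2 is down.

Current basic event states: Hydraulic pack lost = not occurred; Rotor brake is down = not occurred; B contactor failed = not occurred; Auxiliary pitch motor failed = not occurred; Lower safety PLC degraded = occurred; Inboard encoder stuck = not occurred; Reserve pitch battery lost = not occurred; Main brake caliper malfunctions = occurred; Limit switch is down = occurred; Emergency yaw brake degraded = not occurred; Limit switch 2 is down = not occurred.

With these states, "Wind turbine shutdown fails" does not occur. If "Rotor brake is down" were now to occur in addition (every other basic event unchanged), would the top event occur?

Counterfactual: set "Rotor brake is down" to occurred.
Rotor brake down [AND]: Reserve pitch battery lost=not, Main brake caliper malfunctions=occurs, Auxiliary pitch motor failed=not, Rotor brake is down=occurs → not all inputs occur → does not occur.
Yaw brake unavailable [OR]: Emergency yaw brake degraded=not, Inboard encoder stuck=not, Hydraulic pack lost=not, B contactor failed=not → no input occurs → does not occur.
Safety chain unavailable [OR]: Rotor brake down=not, Yaw brake unavailable=not → no input occurs → does not occur.
Pitch system unavailable [AND]: Limit switch is down=occurs, Safety chain unavailable=not, Lower safety PLC degraded=occurs → not all inputs occur → does not occur.
Wind turbine shutdown fails [OR]: Pitch system unavailable=not, Limit switch 2 is down=not → no input occurs → does not occur.

No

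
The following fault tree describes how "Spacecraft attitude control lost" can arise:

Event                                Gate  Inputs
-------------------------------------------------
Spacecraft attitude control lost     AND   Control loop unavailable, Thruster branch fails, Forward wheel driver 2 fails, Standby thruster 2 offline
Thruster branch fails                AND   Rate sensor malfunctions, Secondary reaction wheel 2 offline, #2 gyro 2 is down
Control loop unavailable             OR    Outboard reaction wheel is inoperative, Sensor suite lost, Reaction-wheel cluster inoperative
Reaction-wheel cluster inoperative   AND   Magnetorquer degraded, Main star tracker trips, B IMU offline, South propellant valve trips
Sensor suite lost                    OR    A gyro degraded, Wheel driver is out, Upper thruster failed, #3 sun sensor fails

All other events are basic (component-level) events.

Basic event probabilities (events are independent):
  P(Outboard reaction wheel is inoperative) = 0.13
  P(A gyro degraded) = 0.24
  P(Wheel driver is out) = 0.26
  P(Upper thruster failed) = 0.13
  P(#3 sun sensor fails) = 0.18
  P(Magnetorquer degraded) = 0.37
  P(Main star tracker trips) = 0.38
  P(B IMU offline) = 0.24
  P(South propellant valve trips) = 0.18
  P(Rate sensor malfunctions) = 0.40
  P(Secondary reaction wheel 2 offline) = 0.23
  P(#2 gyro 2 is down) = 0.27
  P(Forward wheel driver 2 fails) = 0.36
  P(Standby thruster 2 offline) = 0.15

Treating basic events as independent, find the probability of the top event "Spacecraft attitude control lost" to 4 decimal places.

0.0009

P(Sensor suite lost) [OR] = 1 − (1−0.24) × (1−0.26) × (1−0.13) × (1−0.18) = 0.598784
P(Reaction-wheel cluster inoperative) [AND] = 0.37 × 0.38 × 0.24 × 0.18 = 0.006074
P(Control loop unavailable) [OR] = 1 − (1−0.13) × (1−0.598784) × (1−0.006074) = 0.653062
P(Thruster branch fails) [AND] = 0.40 × 0.23 × 0.27 = 0.024840
P(Spacecraft attitude control lost) [AND] = 0.653062 × 0.024840 × 0.36 × 0.15 = 0.000876
Rounded to 4 decimal places: P(Spacecraft attitude control lost) ≈ 0.0009.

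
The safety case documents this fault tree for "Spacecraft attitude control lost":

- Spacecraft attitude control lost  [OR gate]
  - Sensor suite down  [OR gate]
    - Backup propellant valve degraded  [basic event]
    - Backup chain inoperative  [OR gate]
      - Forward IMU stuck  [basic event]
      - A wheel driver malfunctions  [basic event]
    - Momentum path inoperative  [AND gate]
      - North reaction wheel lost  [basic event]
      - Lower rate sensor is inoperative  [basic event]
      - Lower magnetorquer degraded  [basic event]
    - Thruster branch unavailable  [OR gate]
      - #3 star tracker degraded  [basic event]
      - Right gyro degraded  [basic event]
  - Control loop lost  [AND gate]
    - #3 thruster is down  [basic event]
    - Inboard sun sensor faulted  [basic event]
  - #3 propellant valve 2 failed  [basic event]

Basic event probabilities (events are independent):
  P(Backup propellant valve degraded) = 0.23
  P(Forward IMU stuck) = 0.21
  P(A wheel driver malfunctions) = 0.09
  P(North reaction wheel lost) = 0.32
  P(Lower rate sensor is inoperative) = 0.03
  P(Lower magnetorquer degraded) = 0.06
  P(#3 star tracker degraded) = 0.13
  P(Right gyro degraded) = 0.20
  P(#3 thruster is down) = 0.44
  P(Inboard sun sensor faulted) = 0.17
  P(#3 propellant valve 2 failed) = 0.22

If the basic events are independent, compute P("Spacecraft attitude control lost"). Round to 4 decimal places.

0.7221

P(Backup chain inoperative) [OR] = 1 − (1−0.21) × (1−0.09) = 0.281100
P(Momentum path inoperative) [AND] = 0.32 × 0.03 × 0.06 = 0.000576
P(Thruster branch unavailable) [OR] = 1 − (1−0.13) × (1−0.20) = 0.304000
P(Sensor suite down) [OR] = 1 − (1−0.23) × (1−0.281100) × (1−0.000576) × (1−0.304000) = 0.614949
P(Control loop lost) [AND] = 0.44 × 0.17 = 0.074800
P(Spacecraft attitude control lost) [OR] = 1 − (1−0.614949) × (1−0.074800) × (1−0.22) = 0.722126
Rounded to 4 decimal places: P(Spacecraft attitude control lost) ≈ 0.7221.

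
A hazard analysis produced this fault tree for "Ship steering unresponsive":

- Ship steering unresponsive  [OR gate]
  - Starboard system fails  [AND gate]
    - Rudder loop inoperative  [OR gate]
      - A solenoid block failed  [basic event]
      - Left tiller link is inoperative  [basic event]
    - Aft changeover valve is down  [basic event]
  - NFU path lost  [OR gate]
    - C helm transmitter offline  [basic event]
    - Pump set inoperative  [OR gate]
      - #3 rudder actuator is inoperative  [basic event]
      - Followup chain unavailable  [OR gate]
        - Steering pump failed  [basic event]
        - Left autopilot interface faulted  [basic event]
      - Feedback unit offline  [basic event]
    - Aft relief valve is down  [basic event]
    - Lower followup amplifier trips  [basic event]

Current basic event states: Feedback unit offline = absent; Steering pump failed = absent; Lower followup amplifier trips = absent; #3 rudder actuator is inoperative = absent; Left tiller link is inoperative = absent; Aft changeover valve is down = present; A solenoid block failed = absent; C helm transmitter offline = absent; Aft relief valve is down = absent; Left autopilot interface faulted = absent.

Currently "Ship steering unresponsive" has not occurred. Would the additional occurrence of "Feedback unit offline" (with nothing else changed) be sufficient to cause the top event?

Counterfactual: set "Feedback unit offline" to occurred.
Rudder loop inoperative [OR]: A solenoid block failed=not, Left tiller link is inoperative=not → no input occurs → does not occur.
Starboard system fails [AND]: Rudder loop inoperative=not, Aft changeover valve is down=occurs → not all inputs occur → does not occur.
Followup chain unavailable [OR]: Steering pump failed=not, Left autopilot interface faulted=not → no input occurs → does not occur.
Pump set inoperative [OR]: #3 rudder actuator is inoperative=not, Followup chain unavailable=not, Feedback unit offline=occurs → at least one input occurs → occurs.
NFU path lost [OR]: C helm transmitter offline=not, Pump set inoperative=occurs, Aft relief valve is down=not, Lower followup amplifier trips=not → at least one input occurs → occurs.
Ship steering unresponsive [OR]: Starboard system fails=not, NFU path lost=occurs → at least one input occurs → occurs.

Yes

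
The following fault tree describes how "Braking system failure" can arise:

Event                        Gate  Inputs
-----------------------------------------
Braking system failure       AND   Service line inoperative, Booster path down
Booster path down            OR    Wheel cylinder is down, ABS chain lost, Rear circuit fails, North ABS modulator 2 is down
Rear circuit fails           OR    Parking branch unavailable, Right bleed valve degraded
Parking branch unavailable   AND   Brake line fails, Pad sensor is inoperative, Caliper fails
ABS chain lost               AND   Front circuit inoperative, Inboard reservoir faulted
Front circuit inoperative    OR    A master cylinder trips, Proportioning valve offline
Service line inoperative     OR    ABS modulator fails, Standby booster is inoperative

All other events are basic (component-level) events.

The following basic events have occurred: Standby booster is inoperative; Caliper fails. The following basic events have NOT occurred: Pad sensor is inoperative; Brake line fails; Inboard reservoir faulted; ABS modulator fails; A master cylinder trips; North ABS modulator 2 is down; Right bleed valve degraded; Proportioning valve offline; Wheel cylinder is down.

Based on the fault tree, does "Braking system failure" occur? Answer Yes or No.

Service line inoperative [OR]: ABS modulator fails=not, Standby booster is inoperative=occurs → at least one input occurs → occurs.
Front circuit inoperative [OR]: A master cylinder trips=not, Proportioning valve offline=not → no input occurs → does not occur.
ABS chain lost [AND]: Front circuit inoperative=not, Inboard reservoir faulted=not → not all inputs occur → does not occur.
Parking branch unavailable [AND]: Brake line fails=not, Pad sensor is inoperative=not, Caliper fails=occurs → not all inputs occur → does not occur.
Rear circuit fails [OR]: Parking branch unavailable=not, Right bleed valve degraded=not → no input occurs → does not occur.
Booster path down [OR]: Wheel cylinder is down=not, ABS chain lost=not, Rear circuit fails=not, North ABS modulator 2 is down=not → no input occurs → does not occur.
Braking system failure [AND]: Service line inoperative=occurs, Booster path down=not → not all inputs occur → does not occur.

No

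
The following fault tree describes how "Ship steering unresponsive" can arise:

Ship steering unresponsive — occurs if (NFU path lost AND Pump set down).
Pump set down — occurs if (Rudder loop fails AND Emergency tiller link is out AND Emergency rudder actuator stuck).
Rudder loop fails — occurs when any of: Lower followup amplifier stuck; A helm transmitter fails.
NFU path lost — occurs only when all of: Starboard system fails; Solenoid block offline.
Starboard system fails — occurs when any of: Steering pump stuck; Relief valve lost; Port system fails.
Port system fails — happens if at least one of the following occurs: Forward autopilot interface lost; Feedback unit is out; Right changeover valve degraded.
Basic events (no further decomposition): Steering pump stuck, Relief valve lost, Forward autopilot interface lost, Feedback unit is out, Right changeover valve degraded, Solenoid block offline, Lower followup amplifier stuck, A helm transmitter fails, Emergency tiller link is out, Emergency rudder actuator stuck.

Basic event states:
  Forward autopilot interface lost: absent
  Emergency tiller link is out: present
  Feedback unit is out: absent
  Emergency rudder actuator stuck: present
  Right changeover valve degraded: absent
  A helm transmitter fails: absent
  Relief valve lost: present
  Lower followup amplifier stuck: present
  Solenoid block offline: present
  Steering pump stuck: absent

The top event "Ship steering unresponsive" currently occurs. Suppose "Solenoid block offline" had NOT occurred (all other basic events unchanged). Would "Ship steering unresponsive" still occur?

No

Counterfactual: set "Solenoid block offline" to not occurred.
Port system fails [OR]: Forward autopilot interface lost=not, Feedback unit is out=not, Right changeover valve degraded=not → no input occurs → does not occur.
Starboard system fails [OR]: Steering pump stuck=not, Relief valve lost=occurs, Port system fails=not → at least one input occurs → occurs.
NFU path lost [AND]: Starboard system fails=occurs, Solenoid block offline=not → not all inputs occur → does not occur.
Rudder loop fails [OR]: Lower followup amplifier stuck=occurs, A helm transmitter fails=not → at least one input occurs → occurs.
Pump set down [AND]: Rudder loop fails=occurs, Emergency tiller link is out=occurs, Emergency rudder actuator stuck=occurs → all inputs occur → occurs.
Ship steering unresponsive [AND]: NFU path lost=not, Pump set down=occurs → not all inputs occur → does not occur.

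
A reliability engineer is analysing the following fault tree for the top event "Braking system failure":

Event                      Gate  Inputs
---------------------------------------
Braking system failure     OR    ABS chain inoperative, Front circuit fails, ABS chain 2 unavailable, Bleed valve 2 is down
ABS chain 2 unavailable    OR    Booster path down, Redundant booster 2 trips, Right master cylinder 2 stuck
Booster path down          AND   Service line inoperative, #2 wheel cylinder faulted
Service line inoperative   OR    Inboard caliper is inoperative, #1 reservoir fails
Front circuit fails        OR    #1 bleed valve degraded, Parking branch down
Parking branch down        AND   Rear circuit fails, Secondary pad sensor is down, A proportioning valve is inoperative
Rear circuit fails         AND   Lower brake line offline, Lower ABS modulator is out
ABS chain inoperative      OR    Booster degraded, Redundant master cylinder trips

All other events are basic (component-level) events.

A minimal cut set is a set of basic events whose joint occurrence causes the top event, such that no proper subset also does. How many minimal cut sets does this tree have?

ABS chain inoperative [OR]: union of children's cut sets → 2 cut set(s).
Rear circuit fails [AND]: one cut set from each child combined → 1 × 1 = 1 cut set(s).
Parking branch down [AND]: one cut set from each child combined → 1 × 1 × 1 = 1 cut set(s).
Front circuit fails [OR]: union of children's cut sets → 2 cut set(s).
Service line inoperative [OR]: union of children's cut sets → 2 cut set(s).
Booster path down [AND]: one cut set from each child combined → 2 × 1 = 2 cut set(s).
ABS chain 2 unavailable [OR]: union of children's cut sets → 4 cut set(s).
Braking system failure [OR]: union of children's cut sets → 9 cut set(s).
Minimal cut sets: {Booster degraded}; {Redundant master cylinder trips}; {#1 bleed valve degraded}; {A proportioning valve is inoperative, Lower ABS modulator is out, Lower brake line offline, Secondary pad sensor is down}; {#2 wheel cylinder faulted, Inboard caliper is inoperative}; {#1 reservoir fails, #2 wheel cylinder faulted}; {Redundant booster 2 trips}; {Right master cylinder 2 stuck}; {Bleed valve 2 is down}.

9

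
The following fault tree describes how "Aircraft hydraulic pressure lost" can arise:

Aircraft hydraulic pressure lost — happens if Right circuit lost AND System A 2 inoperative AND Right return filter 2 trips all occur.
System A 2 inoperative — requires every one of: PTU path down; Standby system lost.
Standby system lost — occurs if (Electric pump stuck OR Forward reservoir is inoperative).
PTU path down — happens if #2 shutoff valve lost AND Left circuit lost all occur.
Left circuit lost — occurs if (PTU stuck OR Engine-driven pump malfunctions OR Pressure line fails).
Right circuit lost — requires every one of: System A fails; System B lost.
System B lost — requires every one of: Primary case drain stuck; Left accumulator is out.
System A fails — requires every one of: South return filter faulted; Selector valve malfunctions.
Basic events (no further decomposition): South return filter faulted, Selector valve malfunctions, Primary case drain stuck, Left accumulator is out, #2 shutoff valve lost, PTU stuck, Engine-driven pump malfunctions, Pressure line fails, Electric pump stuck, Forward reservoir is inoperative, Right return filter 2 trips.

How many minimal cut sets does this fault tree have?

System A fails [AND]: one cut set from each child combined → 1 × 1 = 1 cut set(s).
System B lost [AND]: one cut set from each child combined → 1 × 1 = 1 cut set(s).
Right circuit lost [AND]: one cut set from each child combined → 1 × 1 = 1 cut set(s).
Left circuit lost [OR]: union of children's cut sets → 3 cut set(s).
PTU path down [AND]: one cut set from each child combined → 1 × 3 = 3 cut set(s).
Standby system lost [OR]: union of children's cut sets → 2 cut set(s).
System A 2 inoperative [AND]: one cut set from each child combined → 3 × 2 = 6 cut set(s).
Aircraft hydraulic pressure lost [AND]: one cut set from each child combined → 1 × 6 × 1 = 6 cut set(s).
Minimal cut sets: {#2 shutoff valve lost, Electric pump stuck, Left accumulator is out, PTU stuck, Primary case drain stuck, Right return filter 2 trips, Selector valve malfunctions, South return filter faulted}; {#2 shutoff valve lost, Forward reservoir is inoperative, Left accumulator is out, PTU stuck, Primary case drain stuck, Right return filter 2 trips, Selector valve malfunctions, South return filter faulted}; {#2 shutoff valve lost, Electric pump stuck, Engine-driven pump malfunctions, Left accumulator is out, Primary case drain stuck, Right return filter 2 trips, Selector valve malfunctions, South return filter faulted}; {#2 shutoff valve lost, Engine-driven pump malfunctions, Forward reservoir is inoperative, Left accumulator is out, Primary case drain stuck, Right return filter 2 trips, Selector valve malfunctions, South return filter faulted}; {#2 shutoff valve lost, Electric pump stuck, Left accumulator is out, Pressure line fails, Primary case drain stuck, Right return filter 2 trips, Selector valve malfunctions, South return filter faulted}; {#2 shutoff valve lost, Forward reservoir is inoperative, Left accumulator is out, Pressure line fails, Primary case drain stuck, Right return filter 2 trips, Selector valve malfunctions, South return filter faulted}.

6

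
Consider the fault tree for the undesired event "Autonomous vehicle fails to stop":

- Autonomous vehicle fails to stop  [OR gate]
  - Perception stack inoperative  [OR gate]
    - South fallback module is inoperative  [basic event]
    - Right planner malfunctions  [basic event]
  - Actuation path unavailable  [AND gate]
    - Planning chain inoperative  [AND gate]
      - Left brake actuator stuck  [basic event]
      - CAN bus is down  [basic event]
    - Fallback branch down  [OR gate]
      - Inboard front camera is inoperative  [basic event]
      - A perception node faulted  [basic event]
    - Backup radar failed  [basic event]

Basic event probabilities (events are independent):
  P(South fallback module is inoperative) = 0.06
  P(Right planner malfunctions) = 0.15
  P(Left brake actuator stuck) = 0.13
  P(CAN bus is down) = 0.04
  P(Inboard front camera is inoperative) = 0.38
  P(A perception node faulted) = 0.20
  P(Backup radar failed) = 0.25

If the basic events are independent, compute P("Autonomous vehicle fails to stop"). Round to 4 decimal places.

P(Perception stack inoperative) [OR] = 1 − (1−0.06) × (1−0.15) = 0.201000
P(Planning chain inoperative) [AND] = 0.13 × 0.04 = 0.005200
P(Fallback branch down) [OR] = 1 − (1−0.38) × (1−0.20) = 0.504000
P(Actuation path unavailable) [AND] = 0.005200 × 0.504000 × 0.25 = 0.000655
P(Autonomous vehicle fails to stop) [OR] = 1 − (1−0.201000) × (1−0.000655) = 0.201523
Rounded to 4 decimal places: P(Autonomous vehicle fails to stop) ≈ 0.2015.

0.2015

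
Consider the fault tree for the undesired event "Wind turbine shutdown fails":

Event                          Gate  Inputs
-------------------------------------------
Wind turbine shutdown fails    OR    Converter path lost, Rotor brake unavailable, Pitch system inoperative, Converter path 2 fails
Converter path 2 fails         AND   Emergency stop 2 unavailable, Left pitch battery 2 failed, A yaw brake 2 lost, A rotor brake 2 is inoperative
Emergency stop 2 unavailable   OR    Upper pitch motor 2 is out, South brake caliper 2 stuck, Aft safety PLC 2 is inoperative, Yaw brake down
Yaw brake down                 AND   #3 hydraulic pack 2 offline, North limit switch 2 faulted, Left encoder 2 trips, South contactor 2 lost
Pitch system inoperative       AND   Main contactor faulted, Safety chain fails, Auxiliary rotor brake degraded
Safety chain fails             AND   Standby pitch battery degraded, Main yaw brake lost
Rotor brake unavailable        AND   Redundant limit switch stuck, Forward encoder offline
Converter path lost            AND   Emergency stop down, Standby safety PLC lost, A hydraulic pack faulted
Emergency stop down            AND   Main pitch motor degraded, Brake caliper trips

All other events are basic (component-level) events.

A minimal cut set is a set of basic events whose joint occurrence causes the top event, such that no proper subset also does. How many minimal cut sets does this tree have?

Emergency stop down [AND]: one cut set from each child combined → 1 × 1 = 1 cut set(s).
Converter path lost [AND]: one cut set from each child combined → 1 × 1 × 1 = 1 cut set(s).
Rotor brake unavailable [AND]: one cut set from each child combined → 1 × 1 = 1 cut set(s).
Safety chain fails [AND]: one cut set from each child combined → 1 × 1 = 1 cut set(s).
Pitch system inoperative [AND]: one cut set from each child combined → 1 × 1 × 1 = 1 cut set(s).
Yaw brake down [AND]: one cut set from each child combined → 1 × 1 × 1 × 1 = 1 cut set(s).
Emergency stop 2 unavailable [OR]: union of children's cut sets → 4 cut set(s).
Converter path 2 fails [AND]: one cut set from each child combined → 4 × 1 × 1 × 1 = 4 cut set(s).
Wind turbine shutdown fails [OR]: union of children's cut sets → 7 cut set(s).
Minimal cut sets: {A hydraulic pack faulted, Brake caliper trips, Main pitch motor degraded, Standby safety PLC lost}; {Forward encoder offline, Redundant limit switch stuck}; {Auxiliary rotor brake degraded, Main contactor faulted, Main yaw brake lost, Standby pitch battery degraded}; {A rotor brake 2 is inoperative, A yaw brake 2 lost, Left pitch battery 2 failed, Upper pitch motor 2 is out}; {A rotor brake 2 is inoperative, A yaw brake 2 lost, Left pitch battery 2 failed, South brake caliper 2 stuck}; {A rotor brake 2 is inoperative, A yaw brake 2 lost, Aft safety PLC 2 is inoperative, Left pitch battery 2 failed}; {#3 hydraulic pack 2 offline, A rotor brake 2 is inoperative, A yaw brake 2 lost, Left encoder 2 trips, Left pitch battery 2 failed, North limit switch 2 faulted, South contactor 2 lost}.

7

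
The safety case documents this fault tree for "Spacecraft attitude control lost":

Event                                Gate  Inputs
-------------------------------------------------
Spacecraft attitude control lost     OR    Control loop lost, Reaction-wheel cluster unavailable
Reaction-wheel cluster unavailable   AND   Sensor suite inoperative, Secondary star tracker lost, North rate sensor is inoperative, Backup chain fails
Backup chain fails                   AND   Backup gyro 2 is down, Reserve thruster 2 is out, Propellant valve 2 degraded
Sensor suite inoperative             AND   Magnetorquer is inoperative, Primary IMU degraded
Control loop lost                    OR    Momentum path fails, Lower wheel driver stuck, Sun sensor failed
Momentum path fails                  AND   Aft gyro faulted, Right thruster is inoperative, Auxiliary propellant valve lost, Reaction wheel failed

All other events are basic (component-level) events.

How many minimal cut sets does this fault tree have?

4

Momentum path fails [AND]: one cut set from each child combined → 1 × 1 × 1 × 1 = 1 cut set(s).
Control loop lost [OR]: union of children's cut sets → 3 cut set(s).
Sensor suite inoperative [AND]: one cut set from each child combined → 1 × 1 = 1 cut set(s).
Backup chain fails [AND]: one cut set from each child combined → 1 × 1 × 1 = 1 cut set(s).
Reaction-wheel cluster unavailable [AND]: one cut set from each child combined → 1 × 1 × 1 × 1 = 1 cut set(s).
Spacecraft attitude control lost [OR]: union of children's cut sets → 4 cut set(s).
Minimal cut sets: {Aft gyro faulted, Auxiliary propellant valve lost, Reaction wheel failed, Right thruster is inoperative}; {Lower wheel driver stuck}; {Sun sensor failed}; {Backup gyro 2 is down, Magnetorquer is inoperative, North rate sensor is inoperative, Primary IMU degraded, Propellant valve 2 degraded, Reserve thruster 2 is out, Secondary star tracker lost}.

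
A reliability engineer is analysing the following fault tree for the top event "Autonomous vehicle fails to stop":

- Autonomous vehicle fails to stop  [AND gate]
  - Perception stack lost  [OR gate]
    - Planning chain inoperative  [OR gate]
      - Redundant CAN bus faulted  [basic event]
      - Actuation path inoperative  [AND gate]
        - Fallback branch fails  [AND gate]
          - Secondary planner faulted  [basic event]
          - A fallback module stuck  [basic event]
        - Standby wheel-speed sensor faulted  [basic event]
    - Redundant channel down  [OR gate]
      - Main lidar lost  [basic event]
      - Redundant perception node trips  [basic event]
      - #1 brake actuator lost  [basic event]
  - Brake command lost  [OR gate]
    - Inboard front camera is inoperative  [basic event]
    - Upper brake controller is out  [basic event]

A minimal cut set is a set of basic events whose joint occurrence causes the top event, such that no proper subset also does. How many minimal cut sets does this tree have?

Fallback branch fails [AND]: one cut set from each child combined → 1 × 1 = 1 cut set(s).
Actuation path inoperative [AND]: one cut set from each child combined → 1 × 1 = 1 cut set(s).
Planning chain inoperative [OR]: union of children's cut sets → 2 cut set(s).
Redundant channel down [OR]: union of children's cut sets → 3 cut set(s).
Perception stack lost [OR]: union of children's cut sets → 5 cut set(s).
Brake command lost [OR]: union of children's cut sets → 2 cut set(s).
Autonomous vehicle fails to stop [AND]: one cut set from each child combined → 5 × 2 = 10 cut set(s).
Minimal cut sets: {Inboard front camera is inoperative, Redundant CAN bus faulted}; {Redundant CAN bus faulted, Upper brake controller is out}; {A fallback module stuck, Inboard front camera is inoperative, Secondary planner faulted, Standby wheel-speed sensor faulted}; {A fallback module stuck, Secondary planner faulted, Standby wheel-speed sensor faulted, Upper brake controller is out}; {Inboard front camera is inoperative, Main lidar lost}; {Main lidar lost, Upper brake controller is out}; {Inboard front camera is inoperative, Redundant perception node trips}; {Redundant perception node trips, Upper brake controller is out}; {#1 brake actuator lost, Inboard front camera is inoperative}; {#1 brake actuator lost, Upper brake controller is out}.

10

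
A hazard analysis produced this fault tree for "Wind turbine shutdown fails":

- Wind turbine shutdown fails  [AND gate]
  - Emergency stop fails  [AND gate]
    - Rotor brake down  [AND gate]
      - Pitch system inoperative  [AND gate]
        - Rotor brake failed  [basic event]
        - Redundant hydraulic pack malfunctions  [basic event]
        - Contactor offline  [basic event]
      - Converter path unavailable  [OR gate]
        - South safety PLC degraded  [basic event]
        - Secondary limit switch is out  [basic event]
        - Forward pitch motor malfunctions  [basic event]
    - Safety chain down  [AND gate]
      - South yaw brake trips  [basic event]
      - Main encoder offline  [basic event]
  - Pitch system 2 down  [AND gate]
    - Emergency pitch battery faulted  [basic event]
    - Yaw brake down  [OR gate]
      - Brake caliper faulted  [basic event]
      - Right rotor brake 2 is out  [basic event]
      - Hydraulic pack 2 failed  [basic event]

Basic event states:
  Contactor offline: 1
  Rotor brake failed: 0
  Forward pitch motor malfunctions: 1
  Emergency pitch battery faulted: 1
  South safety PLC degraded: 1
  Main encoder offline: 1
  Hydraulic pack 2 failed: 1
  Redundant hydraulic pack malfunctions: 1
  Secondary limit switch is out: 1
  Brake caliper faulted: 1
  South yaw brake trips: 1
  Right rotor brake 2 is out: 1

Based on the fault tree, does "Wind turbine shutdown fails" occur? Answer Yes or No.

Pitch system inoperative [AND]: Rotor brake failed=not, Redundant hydraulic pack malfunctions=occurs, Contactor offline=occurs → not all inputs occur → does not occur.
Converter path unavailable [OR]: South safety PLC degraded=occurs, Secondary limit switch is out=occurs, Forward pitch motor malfunctions=occurs → at least one input occurs → occurs.
Rotor brake down [AND]: Pitch system inoperative=not, Converter path unavailable=occurs → not all inputs occur → does not occur.
Safety chain down [AND]: South yaw brake trips=occurs, Main encoder offline=occurs → all inputs occur → occurs.
Emergency stop fails [AND]: Rotor brake down=not, Safety chain down=occurs → not all inputs occur → does not occur.
Yaw brake down [OR]: Brake caliper faulted=occurs, Right rotor brake 2 is out=occurs, Hydraulic pack 2 failed=occurs → at least one input occurs → occurs.
Pitch system 2 down [AND]: Emergency pitch battery faulted=occurs, Yaw brake down=occurs → all inputs occur → occurs.
Wind turbine shutdown fails [AND]: Emergency stop fails=not, Pitch system 2 down=occurs → not all inputs occur → does not occur.

No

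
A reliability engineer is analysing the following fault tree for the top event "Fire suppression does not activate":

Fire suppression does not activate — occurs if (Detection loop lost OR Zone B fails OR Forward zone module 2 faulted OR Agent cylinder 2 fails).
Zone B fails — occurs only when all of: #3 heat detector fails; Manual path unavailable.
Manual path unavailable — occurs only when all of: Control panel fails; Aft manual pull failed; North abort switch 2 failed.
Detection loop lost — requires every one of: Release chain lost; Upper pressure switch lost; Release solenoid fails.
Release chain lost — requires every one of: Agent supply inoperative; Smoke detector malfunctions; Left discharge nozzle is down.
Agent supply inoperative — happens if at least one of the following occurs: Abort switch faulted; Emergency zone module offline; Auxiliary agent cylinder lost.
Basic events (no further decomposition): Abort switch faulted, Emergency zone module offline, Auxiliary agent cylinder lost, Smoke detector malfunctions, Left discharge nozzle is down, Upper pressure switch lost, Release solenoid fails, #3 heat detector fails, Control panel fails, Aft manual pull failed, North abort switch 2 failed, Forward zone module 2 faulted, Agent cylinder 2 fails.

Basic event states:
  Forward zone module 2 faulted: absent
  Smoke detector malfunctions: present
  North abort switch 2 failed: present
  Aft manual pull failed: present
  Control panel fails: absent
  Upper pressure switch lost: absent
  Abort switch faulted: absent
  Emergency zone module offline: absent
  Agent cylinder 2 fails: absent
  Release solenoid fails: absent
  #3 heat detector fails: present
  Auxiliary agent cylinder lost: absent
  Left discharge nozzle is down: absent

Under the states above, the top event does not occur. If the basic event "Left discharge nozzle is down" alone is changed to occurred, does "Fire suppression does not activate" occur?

No

Counterfactual: set "Left discharge nozzle is down" to occurred.
Agent supply inoperative [OR]: Abort switch faulted=not, Emergency zone module offline=not, Auxiliary agent cylinder lost=not → no input occurs → does not occur.
Release chain lost [AND]: Agent supply inoperative=not, Smoke detector malfunctions=occurs, Left discharge nozzle is down=occurs → not all inputs occur → does not occur.
Detection loop lost [AND]: Release chain lost=not, Upper pressure switch lost=not, Release solenoid fails=not → not all inputs occur → does not occur.
Manual path unavailable [AND]: Control panel fails=not, Aft manual pull failed=occurs, North abort switch 2 failed=occurs → not all inputs occur → does not occur.
Zone B fails [AND]: #3 heat detector fails=occurs, Manual path unavailable=not → not all inputs occur → does not occur.
Fire suppression does not activate [OR]: Detection loop lost=not, Zone B fails=not, Forward zone module 2 faulted=not, Agent cylinder 2 fails=not → no input occurs → does not occur.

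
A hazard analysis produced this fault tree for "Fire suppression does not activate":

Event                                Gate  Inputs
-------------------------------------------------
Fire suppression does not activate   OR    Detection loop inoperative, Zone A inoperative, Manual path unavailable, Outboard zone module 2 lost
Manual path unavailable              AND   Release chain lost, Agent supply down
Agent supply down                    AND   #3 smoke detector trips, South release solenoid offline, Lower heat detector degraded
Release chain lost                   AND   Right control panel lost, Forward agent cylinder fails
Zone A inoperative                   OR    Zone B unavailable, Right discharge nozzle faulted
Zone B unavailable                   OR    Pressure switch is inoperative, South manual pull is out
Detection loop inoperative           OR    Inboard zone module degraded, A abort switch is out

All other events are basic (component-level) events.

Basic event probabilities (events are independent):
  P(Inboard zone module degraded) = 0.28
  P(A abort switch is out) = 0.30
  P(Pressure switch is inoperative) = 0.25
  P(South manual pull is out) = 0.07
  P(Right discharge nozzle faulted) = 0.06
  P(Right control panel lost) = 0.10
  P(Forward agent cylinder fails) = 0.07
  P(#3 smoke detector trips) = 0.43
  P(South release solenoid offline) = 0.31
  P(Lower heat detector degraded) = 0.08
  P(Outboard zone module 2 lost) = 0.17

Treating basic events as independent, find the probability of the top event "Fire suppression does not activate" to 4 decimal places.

0.7257

P(Detection loop inoperative) [OR] = 1 − (1−0.28) × (1−0.30) = 0.496000
P(Zone B unavailable) [OR] = 1 − (1−0.25) × (1−0.07) = 0.302500
P(Zone A inoperative) [OR] = 1 − (1−0.302500) × (1−0.06) = 0.344350
P(Release chain lost) [AND] = 0.10 × 0.07 = 0.007000
P(Agent supply down) [AND] = 0.43 × 0.31 × 0.08 = 0.010664
P(Manual path unavailable) [AND] = 0.007000 × 0.010664 = 0.000075
P(Fire suppression does not activate) [OR] = 1 − (1−0.496000) × (1−0.344350) × (1−0.000075) × (1−0.17) = 0.725749
Rounded to 4 decimal places: P(Fire suppression does not activate) ≈ 0.7257.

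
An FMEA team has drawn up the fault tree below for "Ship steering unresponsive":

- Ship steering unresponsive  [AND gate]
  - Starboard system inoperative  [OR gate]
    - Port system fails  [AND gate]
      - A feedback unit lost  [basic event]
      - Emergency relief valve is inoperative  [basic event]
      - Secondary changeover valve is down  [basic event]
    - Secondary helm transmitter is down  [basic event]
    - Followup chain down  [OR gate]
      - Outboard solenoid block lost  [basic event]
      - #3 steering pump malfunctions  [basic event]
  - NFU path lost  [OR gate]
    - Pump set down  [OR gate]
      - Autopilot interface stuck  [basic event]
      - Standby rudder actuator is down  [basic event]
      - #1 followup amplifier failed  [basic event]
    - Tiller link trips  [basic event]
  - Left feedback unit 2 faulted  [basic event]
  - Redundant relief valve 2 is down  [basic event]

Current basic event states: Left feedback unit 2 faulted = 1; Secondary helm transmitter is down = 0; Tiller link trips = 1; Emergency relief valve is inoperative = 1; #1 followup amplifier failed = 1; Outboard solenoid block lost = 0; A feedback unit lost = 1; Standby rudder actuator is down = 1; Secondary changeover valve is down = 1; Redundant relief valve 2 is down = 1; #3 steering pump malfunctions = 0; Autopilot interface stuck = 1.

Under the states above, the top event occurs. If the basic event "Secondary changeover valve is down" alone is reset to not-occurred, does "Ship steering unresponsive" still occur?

No

Counterfactual: set "Secondary changeover valve is down" to not occurred.
Port system fails [AND]: A feedback unit lost=occurs, Emergency relief valve is inoperative=occurs, Secondary changeover valve is down=not → not all inputs occur → does not occur.
Followup chain down [OR]: Outboard solenoid block lost=not, #3 steering pump malfunctions=not → no input occurs → does not occur.
Starboard system inoperative [OR]: Port system fails=not, Secondary helm transmitter is down=not, Followup chain down=not → no input occurs → does not occur.
Pump set down [OR]: Autopilot interface stuck=occurs, Standby rudder actuator is down=occurs, #1 followup amplifier failed=occurs → at least one input occurs → occurs.
NFU path lost [OR]: Pump set down=occurs, Tiller link trips=occurs → at least one input occurs → occurs.
Ship steering unresponsive [AND]: Starboard system inoperative=not, NFU path lost=occurs, Left feedback unit 2 faulted=occurs, Redundant relief valve 2 is down=occurs → not all inputs occur → does not occur.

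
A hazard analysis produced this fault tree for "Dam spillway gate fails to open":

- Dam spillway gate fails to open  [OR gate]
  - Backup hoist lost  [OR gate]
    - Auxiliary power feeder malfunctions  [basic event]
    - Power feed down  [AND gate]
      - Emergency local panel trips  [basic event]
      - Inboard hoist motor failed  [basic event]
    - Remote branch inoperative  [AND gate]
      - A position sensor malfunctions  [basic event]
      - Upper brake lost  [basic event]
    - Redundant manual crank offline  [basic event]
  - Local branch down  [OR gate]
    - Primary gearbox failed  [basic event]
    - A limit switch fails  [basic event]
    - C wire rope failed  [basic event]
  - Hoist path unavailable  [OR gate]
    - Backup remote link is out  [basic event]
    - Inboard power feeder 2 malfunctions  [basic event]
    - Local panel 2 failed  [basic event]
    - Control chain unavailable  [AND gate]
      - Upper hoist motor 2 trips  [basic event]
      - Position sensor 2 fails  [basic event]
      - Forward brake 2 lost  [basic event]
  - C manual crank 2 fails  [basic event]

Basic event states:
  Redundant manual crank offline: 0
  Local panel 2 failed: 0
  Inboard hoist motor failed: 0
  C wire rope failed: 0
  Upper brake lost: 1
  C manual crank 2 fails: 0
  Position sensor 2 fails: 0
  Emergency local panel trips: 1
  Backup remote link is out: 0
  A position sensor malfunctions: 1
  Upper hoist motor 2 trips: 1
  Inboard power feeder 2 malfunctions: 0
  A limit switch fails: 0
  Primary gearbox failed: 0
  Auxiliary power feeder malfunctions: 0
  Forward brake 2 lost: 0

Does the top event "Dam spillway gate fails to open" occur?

Yes

Power feed down [AND]: Emergency local panel trips=occurs, Inboard hoist motor failed=not → not all inputs occur → does not occur.
Remote branch inoperative [AND]: A position sensor malfunctions=occurs, Upper brake lost=occurs → all inputs occur → occurs.
Backup hoist lost [OR]: Auxiliary power feeder malfunctions=not, Power feed down=not, Remote branch inoperative=occurs, Redundant manual crank offline=not → at least one input occurs → occurs.
Local branch down [OR]: Primary gearbox failed=not, A limit switch fails=not, C wire rope failed=not → no input occurs → does not occur.
Control chain unavailable [AND]: Upper hoist motor 2 trips=occurs, Position sensor 2 fails=not, Forward brake 2 lost=not → not all inputs occur → does not occur.
Hoist path unavailable [OR]: Backup remote link is out=not, Inboard power feeder 2 malfunctions=not, Local panel 2 failed=not, Control chain unavailable=not → no input occurs → does not occur.
Dam spillway gate fails to open [OR]: Backup hoist lost=occurs, Local branch down=not, Hoist path unavailable=not, C manual crank 2 fails=not → at least one input occurs → occurs.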